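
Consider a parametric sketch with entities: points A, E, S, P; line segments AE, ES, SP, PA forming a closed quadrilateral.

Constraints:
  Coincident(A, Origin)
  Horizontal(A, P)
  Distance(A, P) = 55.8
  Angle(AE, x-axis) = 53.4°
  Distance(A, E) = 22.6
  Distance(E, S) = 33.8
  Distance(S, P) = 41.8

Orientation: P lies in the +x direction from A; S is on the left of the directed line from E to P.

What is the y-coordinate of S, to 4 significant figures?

38.79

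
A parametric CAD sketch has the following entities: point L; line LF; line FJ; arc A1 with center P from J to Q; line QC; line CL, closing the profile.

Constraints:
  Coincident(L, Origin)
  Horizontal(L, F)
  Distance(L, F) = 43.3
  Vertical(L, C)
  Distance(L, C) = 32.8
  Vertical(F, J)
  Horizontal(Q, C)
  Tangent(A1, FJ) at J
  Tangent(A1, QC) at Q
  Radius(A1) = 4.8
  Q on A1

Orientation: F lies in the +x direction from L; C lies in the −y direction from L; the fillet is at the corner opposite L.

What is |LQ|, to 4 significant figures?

50.58

L is at the origin; L and F share the same y with |LF| = 43.3 and F on the +x side, so F = (43.30, 0.000). L and C share the same x with |LC| = 32.8 and C on the −y side, so C = (0.000, -32.80). The virtual corner opposite L is at (43.30, -32.80). A1 meets FJ tangentially, so PJ is at right angles to FJ and since A1 is tangent to QC there, PQ ⟂ QC, with radius 4.8, so the center P sits 4.8 in from both sides at P = (38.50, -28.00). That places the tangent points at J = (43.30, -28.00) on FJ and Q = (38.50, -32.80) on QC. Then |LQ| = |Q − L| = 50.58.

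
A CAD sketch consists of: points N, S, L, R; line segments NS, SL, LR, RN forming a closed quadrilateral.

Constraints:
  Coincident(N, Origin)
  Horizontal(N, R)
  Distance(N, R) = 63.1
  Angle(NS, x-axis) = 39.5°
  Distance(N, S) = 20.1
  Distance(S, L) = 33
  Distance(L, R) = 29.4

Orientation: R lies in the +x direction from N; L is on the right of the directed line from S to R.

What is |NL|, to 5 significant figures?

38.675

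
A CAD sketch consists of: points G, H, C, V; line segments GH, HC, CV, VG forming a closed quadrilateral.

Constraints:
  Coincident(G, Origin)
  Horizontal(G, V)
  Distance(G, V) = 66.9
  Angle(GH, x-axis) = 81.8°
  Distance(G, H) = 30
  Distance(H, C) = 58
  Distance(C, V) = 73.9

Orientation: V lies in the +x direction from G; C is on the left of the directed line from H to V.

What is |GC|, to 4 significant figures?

83.96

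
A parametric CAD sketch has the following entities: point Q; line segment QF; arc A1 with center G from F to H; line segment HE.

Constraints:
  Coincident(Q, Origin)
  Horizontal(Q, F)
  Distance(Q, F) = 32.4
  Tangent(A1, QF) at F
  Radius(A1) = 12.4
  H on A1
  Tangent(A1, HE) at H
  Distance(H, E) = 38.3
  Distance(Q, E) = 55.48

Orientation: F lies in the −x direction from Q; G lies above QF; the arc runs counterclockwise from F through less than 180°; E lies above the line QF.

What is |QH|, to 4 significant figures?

23.80

Checks: Q.y = 0.00, F.y = 0.00 ✓; |GH| = 12.40 ✓; ∠(GH, HE) = 90.00° ✓; |HE| = 38.30 ✓; |QE| = 55.48 ✓.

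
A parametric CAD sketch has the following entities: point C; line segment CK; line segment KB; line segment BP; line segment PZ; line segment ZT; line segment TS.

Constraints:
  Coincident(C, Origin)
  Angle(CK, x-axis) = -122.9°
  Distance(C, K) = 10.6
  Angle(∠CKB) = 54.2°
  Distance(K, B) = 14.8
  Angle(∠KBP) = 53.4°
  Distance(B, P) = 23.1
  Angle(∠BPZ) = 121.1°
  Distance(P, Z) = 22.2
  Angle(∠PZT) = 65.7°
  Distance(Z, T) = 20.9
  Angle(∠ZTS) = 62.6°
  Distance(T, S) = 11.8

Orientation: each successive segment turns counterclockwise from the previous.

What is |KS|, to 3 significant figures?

9.25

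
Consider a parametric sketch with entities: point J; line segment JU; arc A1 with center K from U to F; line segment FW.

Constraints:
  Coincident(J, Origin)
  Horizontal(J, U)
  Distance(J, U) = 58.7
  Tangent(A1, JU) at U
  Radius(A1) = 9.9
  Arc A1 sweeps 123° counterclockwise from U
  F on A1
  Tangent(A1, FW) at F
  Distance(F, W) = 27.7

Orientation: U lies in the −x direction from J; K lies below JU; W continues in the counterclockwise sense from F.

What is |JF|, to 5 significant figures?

68.726

J is at the origin; J and U share the same y with |JU| = 58.7 and U on the −x side, so U = (-58.700, 0.0000). Tangency of A1 to JU means the radius KU is perpendicular to JU, so K = U + (0, -9.9) = (-58.700, -9.9000). On A1, U sits at bearing 90° from K; a 123° counterclockwise sweep puts F at bearing 213°, so F = K + 9.9·(cos 213°, sin 213°) = (-67.003, -15.292). Then |JF| = |F − J| = 68.726.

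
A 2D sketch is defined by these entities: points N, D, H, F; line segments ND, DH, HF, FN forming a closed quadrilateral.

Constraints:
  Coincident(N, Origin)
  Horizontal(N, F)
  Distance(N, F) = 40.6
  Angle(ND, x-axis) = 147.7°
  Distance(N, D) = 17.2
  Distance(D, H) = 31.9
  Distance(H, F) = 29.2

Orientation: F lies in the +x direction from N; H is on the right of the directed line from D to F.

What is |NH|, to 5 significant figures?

14.700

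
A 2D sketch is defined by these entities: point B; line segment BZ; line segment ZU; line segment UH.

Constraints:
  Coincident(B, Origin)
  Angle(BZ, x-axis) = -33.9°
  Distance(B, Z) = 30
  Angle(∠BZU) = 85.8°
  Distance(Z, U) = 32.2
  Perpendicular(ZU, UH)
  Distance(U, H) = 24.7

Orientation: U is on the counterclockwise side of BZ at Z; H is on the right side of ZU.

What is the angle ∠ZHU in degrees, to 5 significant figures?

52.509°

B is at the origin; BZ runs at -33.9° with length 30.0, so Z = 30.0·(cos -33.9°, sin -33.9°) = (24.900, -16.732). ∠BZU = 85.8°, so ZU runs at -33.9° + (180° − 85.8°) = 60.300° from the x-axis; with |ZU| = 32.2, U = Z + 32.2·(cos 60.300°, sin 60.300°) = (40.854, 11.238). ZU ⟂ UH; with |UH| = 24.7 on the right of ZU, H = U + 24.7·(0.86863, -0.49546) = (62.309, -1.0002). Then cos ∠ZHU = HZ·HU / (|HZ||HU|), giving 52.509°.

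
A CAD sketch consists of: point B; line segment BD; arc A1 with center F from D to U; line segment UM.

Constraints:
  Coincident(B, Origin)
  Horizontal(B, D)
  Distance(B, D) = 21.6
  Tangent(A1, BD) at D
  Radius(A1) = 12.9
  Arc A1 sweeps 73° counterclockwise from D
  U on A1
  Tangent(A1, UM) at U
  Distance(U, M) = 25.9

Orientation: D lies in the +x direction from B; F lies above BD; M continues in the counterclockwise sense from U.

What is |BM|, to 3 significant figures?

53.6

B is at the origin; BD is horizontal with |BD| = 21.6 and D on the +x side, so D = (21.6, 0.00). The tangent condition forces FD to be normal to BD, so F = D + (0, 12.9) = (21.6, 12.9). On A1, D sits at bearing -90° from F; a 73° counterclockwise sweep puts U at bearing -17°, so U = F + 12.9·(cos -17°, sin -17°) = (33.9, 9.13). Since A1 is tangent to UM there, FU ⟂ UM, so UM runs along (−sin -17°, cos -17°); with |UM| = 25.9, M = (41.5, 33.9). Then |BM| = |M − B| = 53.6.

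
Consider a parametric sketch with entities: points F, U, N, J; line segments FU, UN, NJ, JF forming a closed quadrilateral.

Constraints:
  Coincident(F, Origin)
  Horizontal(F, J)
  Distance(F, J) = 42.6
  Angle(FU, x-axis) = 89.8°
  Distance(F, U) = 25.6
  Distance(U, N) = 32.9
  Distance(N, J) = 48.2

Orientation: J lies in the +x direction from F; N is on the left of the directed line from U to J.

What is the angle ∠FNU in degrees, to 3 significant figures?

22.9°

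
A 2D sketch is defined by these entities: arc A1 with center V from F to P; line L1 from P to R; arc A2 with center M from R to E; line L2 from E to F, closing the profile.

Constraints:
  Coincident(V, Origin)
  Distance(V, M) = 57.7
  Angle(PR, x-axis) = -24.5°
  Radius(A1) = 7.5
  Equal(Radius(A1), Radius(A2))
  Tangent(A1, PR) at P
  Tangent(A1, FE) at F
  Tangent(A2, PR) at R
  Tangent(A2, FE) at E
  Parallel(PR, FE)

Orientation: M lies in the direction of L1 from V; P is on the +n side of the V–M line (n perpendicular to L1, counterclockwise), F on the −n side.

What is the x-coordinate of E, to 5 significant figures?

49.395

The slot axis is L1's direction at -24.5°, so u = (cos -24.5°, sin -24.5°) = (0.90996, -0.41469) and n = (−sin -24.5°, cos -24.5°) = (0.41469, 0.90996). V is at the origin and M lies 57.7 along u from V, so M = 57.7·u = (52.505, -23.928). Tangency of A1 to both parallel lines with radius 7.5 puts P and F at V ± 7.5·n: P = (3.1102, 6.8247), F = (-3.1102, -6.8247). Equal radii place R and E the same way about M: R = M + 7.5·n = (55.615, -17.103), E = M − 7.5·n = (49.395, -30.753). So E.x = 49.395.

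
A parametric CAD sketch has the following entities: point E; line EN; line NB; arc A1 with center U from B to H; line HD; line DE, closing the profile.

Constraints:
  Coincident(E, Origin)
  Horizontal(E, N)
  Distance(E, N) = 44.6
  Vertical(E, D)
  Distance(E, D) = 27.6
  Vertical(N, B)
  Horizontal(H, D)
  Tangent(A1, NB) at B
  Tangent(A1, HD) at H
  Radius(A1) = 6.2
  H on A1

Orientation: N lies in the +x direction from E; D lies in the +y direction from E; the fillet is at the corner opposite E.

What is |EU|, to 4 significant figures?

43.96

E is at the origin; EN is horizontal with |EN| = 44.6 and N on the +x side, so N = (44.60, 0.000). ED is vertical with |ED| = 27.6 and D on the +y side, so D = (0.000, 27.60). The virtual corner opposite E is at (44.60, 27.60). Tangency of A1 to NB means the radius UB is perpendicular to NB and since A1 is tangent to HD there, UH ⟂ HD, with radius 6.2, so the center U sits 6.2 in from both sides at U = (38.40, 21.40). Then |EU| = |U − E| = 43.96.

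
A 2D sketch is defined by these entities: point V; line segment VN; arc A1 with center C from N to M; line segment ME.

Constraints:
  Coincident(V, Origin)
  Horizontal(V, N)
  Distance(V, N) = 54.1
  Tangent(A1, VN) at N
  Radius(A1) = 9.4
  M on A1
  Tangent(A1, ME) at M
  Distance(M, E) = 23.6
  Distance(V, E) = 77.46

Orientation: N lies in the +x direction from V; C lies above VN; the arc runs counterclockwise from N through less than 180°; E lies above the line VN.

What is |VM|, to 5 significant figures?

62.820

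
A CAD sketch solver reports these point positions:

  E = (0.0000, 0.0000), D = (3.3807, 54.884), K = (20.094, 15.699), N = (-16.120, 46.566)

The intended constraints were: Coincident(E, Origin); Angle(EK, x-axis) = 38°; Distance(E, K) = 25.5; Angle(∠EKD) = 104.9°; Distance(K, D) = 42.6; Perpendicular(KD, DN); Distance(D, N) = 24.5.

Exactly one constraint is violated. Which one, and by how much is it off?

Distance(D, N) = 24.5 — off by 3.30.

E = (0.00, 0.00) ✓; EK at 38.00° ✓; |EK| = 25.50 ✓; ∠EKD = 104.9° ✓; |KD| = 42.60 ✓; ∠(KD, DN) = 90.00° ✓; |DN| = 21.20 ✗.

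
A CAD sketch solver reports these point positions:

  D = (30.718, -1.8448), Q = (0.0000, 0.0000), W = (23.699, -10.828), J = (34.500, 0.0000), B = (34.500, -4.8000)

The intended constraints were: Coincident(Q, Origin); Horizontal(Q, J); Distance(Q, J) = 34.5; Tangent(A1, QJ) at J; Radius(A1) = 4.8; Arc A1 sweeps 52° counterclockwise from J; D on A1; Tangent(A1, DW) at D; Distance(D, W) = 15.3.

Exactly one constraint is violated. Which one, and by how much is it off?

Distance(D, W) = 15.3 — off by 3.90.

Q = (0.00, 0.00) ✓; Q.y = 0.00, J.y = 0.00 ✓; |QJ| = 34.50 ✓; ∠(BJ, JQ) = 90.00° ✓; |BJ| = 4.800 ✓; bearing(B→D) − bearing(B→J) = 52.00° ✓; |BD| = 4.800 ✓; ∠(BD, DW) = 90.00° ✓; |DW| = 11.40 ✗.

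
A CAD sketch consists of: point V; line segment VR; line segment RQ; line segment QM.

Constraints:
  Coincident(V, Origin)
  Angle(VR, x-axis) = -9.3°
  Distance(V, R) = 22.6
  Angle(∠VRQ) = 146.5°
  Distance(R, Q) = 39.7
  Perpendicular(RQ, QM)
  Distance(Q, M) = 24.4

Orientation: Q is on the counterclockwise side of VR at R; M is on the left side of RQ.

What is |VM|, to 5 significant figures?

59.748

∠VRQ = 146.5°, so RQ runs at -9.3° + (180° − 146.5°) = 24.200° from the x-axis; with |RQ| = 39.7, Q = R + 39.7·(cos 24.200°, sin 24.200°) = (58.514, 12.622). RQ ⟂ QM; with |QM| = 24.4 on the left of RQ, M = Q + 24.4·(-0.40992, 0.91212) = (48.512, 34.877). Then |VM| = |M − V| = 59.748.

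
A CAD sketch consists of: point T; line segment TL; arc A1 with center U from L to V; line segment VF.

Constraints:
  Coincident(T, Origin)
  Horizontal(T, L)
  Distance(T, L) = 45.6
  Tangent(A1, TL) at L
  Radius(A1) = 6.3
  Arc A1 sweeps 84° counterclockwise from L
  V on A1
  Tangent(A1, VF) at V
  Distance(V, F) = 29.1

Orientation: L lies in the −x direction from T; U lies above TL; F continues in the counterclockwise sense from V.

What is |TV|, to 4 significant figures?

39.74

T is at the origin; T and L share the same y with |TL| = 45.6 and L on the −x side, so L = (-45.60, 0.000). A1 meets TL tangentially, so UL is at right angles to TL, so U = L + (0, 6.3) = (-45.60, 6.300). On A1, L sits at bearing -90° from U; an 84° counterclockwise sweep puts V at bearing -6°, so V = U + 6.3·(cos -6°, sin -6°) = (-39.33, 5.641). Then |TV| = |V − T| = 39.74.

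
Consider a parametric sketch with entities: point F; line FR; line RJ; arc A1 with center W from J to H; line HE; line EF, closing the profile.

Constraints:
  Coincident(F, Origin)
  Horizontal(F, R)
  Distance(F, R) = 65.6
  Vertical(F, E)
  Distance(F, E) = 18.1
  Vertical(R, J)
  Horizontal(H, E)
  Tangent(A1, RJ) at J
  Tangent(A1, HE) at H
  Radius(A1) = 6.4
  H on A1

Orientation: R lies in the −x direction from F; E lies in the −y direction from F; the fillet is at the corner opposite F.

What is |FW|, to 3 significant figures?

60.3

FE is vertical with |FE| = 18.1 and E on the −y side, so E = (0.00, -18.1). The virtual corner opposite F is at (-65.6, -18.1). A1 meets RJ tangentially, so WJ is at right angles to RJ and tangency of A1 to HE means the radius WH is perpendicular to HE, with radius 6.4, so the center W sits 6.4 in from both sides at W = (-59.2, -11.7). Then |FW| = |W − F| = 60.3.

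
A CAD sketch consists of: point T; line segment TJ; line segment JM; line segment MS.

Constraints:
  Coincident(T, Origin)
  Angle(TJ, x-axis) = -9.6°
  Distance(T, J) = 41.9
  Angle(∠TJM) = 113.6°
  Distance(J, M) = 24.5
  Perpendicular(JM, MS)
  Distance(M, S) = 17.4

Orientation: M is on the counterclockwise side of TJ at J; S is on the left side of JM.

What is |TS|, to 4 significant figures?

46.31

T is at the origin; TJ runs at -9.6° with length 41.9, so J = 41.9·(cos -9.6°, sin -9.6°) = (41.31, -6.988). ∠TJM = 113.6°, so JM runs at -9.6° + (180° − 113.6°) = 56.80° from the x-axis; with |JM| = 24.5, M = J + 24.5·(cos 56.80°, sin 56.80°) = (54.73, 13.51). JM ⟂ MS; with |MS| = 17.4 on the left of JM, S = M + 17.4·(-0.8368, 0.5476) = (40.17, 23.04). Then |TS| = |S − T| = 46.31.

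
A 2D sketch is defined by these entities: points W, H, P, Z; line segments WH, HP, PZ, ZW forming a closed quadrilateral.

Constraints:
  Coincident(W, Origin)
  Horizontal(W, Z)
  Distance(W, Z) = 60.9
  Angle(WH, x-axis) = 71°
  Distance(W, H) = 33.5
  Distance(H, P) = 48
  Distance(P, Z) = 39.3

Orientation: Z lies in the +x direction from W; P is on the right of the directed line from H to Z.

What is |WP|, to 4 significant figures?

28.28

Checks: |HP| = 48.00 ✓; |PZ| = 39.30 ✓.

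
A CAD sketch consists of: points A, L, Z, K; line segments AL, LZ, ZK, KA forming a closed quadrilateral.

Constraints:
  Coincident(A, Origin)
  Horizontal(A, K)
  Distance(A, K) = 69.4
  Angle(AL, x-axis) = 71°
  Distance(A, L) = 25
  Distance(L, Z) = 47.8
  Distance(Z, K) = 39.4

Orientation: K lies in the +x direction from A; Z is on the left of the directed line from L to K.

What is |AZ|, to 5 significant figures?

65.278

Checks: |LZ| = 47.80 ✓; |ZK| = 39.40 ✓.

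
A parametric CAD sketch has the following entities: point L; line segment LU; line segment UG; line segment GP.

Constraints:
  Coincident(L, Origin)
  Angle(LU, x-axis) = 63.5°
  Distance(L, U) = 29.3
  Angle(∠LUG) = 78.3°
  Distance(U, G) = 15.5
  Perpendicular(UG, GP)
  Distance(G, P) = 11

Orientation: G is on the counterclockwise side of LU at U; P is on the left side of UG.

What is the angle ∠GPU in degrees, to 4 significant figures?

54.64°

L is at the origin; LU runs at 63.5° with length 29.3, so U = 29.3·(cos 63.5°, sin 63.5°) = (13.07, 26.22). ∠LUG = 78.3°, so UG runs at 63.5° + (180° − 78.3°) = 165.2° from the x-axis; with |UG| = 15.5, G = U + 15.5·(cos 165.2°, sin 165.2°) = (-1.912, 30.18). UG is perpendicular to GP; with |GP| = 11.0 on the left of UG, P = G + 11.0·(-0.2554, -0.9668) = (-4.722, 19.55). Then cos ∠GPU = PG·PU / (|PG||PU|), giving 54.64°.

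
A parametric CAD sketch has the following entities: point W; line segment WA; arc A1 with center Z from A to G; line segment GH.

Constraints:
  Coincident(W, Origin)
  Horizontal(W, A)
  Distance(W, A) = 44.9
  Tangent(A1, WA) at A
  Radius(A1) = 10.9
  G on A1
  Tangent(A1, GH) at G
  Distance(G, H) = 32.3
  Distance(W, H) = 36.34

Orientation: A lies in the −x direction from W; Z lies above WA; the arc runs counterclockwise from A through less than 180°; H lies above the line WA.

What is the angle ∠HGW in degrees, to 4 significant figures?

63.82°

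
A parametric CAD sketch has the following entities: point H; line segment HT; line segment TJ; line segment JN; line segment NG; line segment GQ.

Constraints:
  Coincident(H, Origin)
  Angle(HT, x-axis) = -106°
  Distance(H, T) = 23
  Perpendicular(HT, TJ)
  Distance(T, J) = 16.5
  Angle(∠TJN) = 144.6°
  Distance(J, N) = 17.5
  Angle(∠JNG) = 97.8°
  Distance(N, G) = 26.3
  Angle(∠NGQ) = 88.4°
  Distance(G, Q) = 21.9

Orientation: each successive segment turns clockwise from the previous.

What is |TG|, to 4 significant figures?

38.26

∠TJN = 144.6° gives JN at 128.6° from the x-axis; with |JN| = 17.5, N = (-33.12, -3.884). ∠JNG = 97.8° gives NG at 46.40° from the x-axis; with |NG| = 26.3, G = (-14.98, 15.16). Then |TG| = |G − T| = 38.26.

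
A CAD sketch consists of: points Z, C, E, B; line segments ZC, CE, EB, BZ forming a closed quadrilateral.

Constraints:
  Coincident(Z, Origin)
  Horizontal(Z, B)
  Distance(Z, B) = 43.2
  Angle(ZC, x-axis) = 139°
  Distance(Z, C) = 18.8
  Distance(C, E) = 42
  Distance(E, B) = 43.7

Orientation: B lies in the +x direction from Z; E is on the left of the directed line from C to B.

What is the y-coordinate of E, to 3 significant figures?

36.9

Checks: |CE| = 42.00 ✓; |EB| = 43.70 ✓.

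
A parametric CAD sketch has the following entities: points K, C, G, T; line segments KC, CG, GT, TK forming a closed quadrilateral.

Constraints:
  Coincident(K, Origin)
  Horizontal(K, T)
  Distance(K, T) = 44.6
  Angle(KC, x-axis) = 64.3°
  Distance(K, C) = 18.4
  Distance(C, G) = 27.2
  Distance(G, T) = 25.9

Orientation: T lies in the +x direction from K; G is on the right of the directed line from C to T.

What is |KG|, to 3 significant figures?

21.4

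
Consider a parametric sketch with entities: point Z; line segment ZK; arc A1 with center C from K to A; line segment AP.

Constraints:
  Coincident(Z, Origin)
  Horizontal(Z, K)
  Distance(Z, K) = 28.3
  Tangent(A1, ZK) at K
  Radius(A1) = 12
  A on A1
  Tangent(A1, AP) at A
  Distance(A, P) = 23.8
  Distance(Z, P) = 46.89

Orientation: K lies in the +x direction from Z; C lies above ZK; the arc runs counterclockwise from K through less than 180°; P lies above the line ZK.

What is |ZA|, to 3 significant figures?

42.7

Z is at the origin; Z and K share the same y with |ZK| = 28.3 and K on the +x side, so K = (28.3, 0.00). The tangent condition forces CK to be normal to ZK, so C = K + (0, 12) = (28.3, 12.0). Since CA ⟂ AP (tangency), |CP| = √(12.0² + 23.8²) = 26.7 regardless of where A sits on A1. So P lies on both circle(Z, 46.89) and circle(C, 26.7); the above-ZK intersection is P = (26.6, 38.6). A is the foot of the tangent from P: A = (38.7, 18.1).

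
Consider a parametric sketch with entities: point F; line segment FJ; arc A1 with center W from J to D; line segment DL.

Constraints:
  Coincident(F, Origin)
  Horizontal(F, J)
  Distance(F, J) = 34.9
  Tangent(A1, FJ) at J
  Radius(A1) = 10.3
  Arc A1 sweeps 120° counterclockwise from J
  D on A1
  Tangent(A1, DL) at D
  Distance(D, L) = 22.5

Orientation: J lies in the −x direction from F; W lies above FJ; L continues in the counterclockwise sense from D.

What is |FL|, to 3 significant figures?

51.1

F is at the origin; FJ is horizontal with |FJ| = 34.9 and J on the −x side, so J = (-34.9, 0.00). Since A1 is tangent to FJ there, WJ ⟂ FJ, so W = J + (0, 10.3) = (-34.9, 10.3). On A1, J sits at bearing -90° from W; a 120° counterclockwise sweep puts D at bearing 30°, so D = W + 10.3·(cos 30°, sin 30°) = (-26.0, 15.4). The tangent condition forces WD to be normal to DL, so DL runs along (−sin 30°, cos 30°); with |DL| = 22.5, L = (-37.2, 34.9). Then |FL| = |L − F| = 51.1.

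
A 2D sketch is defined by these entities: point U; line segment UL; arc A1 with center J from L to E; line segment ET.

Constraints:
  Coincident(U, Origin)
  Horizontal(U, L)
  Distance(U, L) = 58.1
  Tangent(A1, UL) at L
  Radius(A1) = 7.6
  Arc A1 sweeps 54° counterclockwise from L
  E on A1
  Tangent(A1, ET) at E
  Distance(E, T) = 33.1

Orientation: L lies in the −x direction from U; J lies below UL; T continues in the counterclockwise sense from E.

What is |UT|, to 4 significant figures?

88.89

U is at the origin; U and L share the same y with |UL| = 58.1 and L on the −x side, so L = (-58.10, 0.000). A1 meets UL tangentially, so JL is at right angles to UL, so J = L + (0, -7.6) = (-58.10, -7.600). On A1, L sits at bearing 90° from J; a 54° counterclockwise sweep puts E at bearing 144°, so E = J + 7.6·(cos 144°, sin 144°) = (-64.25, -3.133). Tangency of A1 to ET means the radius JE is perpendicular to ET, so ET runs along (−sin 144°, cos 144°); with |ET| = 33.1, T = (-83.70, -29.91). Then |UT| = |T − U| = 88.89.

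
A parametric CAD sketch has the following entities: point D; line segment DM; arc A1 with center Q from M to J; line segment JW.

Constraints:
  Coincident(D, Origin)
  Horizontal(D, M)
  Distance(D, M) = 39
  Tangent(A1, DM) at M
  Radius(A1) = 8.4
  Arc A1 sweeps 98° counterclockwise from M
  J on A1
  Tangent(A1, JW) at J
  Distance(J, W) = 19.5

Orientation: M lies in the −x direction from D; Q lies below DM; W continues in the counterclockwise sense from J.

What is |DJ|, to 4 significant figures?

48.28

Since A1 is tangent to DM there, QM ⟂ DM, so Q = M + (0, -8.4) = (-39.00, -8.400). On A1, M sits at bearing 90° from Q; a 98° counterclockwise sweep puts J at bearing 188°, so J = Q + 8.4·(cos 188°, sin 188°) = (-47.32, -9.569). Then |DJ| = |J − D| = 48.28.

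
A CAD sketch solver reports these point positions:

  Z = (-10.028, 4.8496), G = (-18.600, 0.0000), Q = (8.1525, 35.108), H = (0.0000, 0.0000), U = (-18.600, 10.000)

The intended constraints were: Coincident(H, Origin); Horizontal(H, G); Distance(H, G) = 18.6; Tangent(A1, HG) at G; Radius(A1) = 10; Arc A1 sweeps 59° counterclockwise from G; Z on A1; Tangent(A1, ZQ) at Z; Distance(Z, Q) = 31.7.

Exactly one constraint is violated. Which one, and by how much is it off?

Distance(Z, Q) = 31.7 — off by 3.60.

H = (0.00, 0.00) ✓; H.y = 0.00, G.y = 0.00 ✓; |HG| = 18.60 ✓; ∠(UG, GH) = 90.00° ✓; |UG| = 10.00 ✓; bearing(U→Z) − bearing(U→G) = 59.00° ✓; |UZ| = 10.00 ✓; ∠(UZ, ZQ) = 90.00° ✓; |ZQ| = 35.30 ✗.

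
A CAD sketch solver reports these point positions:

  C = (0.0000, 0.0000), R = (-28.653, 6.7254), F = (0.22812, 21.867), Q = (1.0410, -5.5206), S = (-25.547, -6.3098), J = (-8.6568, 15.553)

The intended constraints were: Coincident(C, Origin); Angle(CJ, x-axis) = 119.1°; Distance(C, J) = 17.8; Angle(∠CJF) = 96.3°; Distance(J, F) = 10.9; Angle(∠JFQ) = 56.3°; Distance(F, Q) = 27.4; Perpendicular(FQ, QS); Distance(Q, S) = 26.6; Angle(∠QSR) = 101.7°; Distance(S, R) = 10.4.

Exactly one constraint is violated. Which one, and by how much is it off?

Distance(S, R) = 10.4 — off by 3.00.

C = (0.00, 0.00) ✓; CJ at 119.1° ✓; |CJ| = 17.80 ✓; ∠CJF = 96.30° ✓; |JF| = 10.90 ✓; ∠JFQ = 56.30° ✓; |FQ| = 27.40 ✓; ∠(FQ, QS) = 90.00° ✓; |QS| = 26.60 ✓; ∠QSR = 101.7° ✓; |SR| = 13.40 ✗.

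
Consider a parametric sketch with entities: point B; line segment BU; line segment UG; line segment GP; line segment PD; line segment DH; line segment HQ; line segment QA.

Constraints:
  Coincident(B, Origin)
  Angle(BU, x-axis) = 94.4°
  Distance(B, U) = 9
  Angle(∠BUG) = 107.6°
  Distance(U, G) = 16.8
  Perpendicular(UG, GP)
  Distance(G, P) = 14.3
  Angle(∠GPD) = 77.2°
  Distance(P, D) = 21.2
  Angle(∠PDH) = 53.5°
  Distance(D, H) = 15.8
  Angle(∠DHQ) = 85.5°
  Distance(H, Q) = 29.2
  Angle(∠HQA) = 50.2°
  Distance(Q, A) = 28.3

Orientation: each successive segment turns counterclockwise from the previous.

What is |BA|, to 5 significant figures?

12.509

B is at the origin; BU runs at 94.4° with length 9.0, so U = (-0.69047, 8.9735). ∠BUG = 107.6° gives UG at 166.80° from the x-axis; with |UG| = 16.8, G = (-17.047, 12.810). UG is perpendicular to GP, so GP runs at -103.20°; with |GP| = 14.3, P = (-20.312, -1.1124). ∠GPD = 77.2° gives PD at -0.40000° from the x-axis; with |PD| = 21.2, D = (0.88747, -1.2604). ∠PDH = 53.5° gives DH at 126.10° from the x-axis; with |DH| = 15.8, H = (-8.4218, 11.506). ∠DHQ = 85.5° gives HQ at -139.40° from the x-axis; with |HQ| = 29.2, Q = (-30.593, -7.4968). ∠HQA = 50.2° gives QA at -9.6000° from the x-axis; with |QA| = 28.3, A = (-2.6889, -12.216). Then |BA| = |A − B| = 12.509.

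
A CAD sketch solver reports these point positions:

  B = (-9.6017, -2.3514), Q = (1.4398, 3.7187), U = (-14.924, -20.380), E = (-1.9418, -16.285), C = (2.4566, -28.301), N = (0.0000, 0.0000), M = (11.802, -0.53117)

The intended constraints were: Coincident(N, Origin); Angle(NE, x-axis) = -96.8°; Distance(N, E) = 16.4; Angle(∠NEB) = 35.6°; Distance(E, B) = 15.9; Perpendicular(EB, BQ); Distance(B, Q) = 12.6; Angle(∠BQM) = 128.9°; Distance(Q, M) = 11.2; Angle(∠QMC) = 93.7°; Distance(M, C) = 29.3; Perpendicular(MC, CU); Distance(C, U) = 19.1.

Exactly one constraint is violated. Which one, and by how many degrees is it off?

Perpendicular(MC, CU) — off by 5.90°.

N = (0.00, 0.00) ✓; NE at -96.80° ✓; |NE| = 16.40 ✓; ∠NEB = 35.60° ✓; |EB| = 15.90 ✓; ∠(EB, BQ) = 90.00° ✓; |BQ| = 12.60 ✓; ∠BQM = 128.9° ✓; |QM| = 11.20 ✓; ∠QMC = 93.70° ✓; |MC| = 29.30 ✓; ∠(MC, CU) = 95.90° ✗; |CU| = 19.10 ✓.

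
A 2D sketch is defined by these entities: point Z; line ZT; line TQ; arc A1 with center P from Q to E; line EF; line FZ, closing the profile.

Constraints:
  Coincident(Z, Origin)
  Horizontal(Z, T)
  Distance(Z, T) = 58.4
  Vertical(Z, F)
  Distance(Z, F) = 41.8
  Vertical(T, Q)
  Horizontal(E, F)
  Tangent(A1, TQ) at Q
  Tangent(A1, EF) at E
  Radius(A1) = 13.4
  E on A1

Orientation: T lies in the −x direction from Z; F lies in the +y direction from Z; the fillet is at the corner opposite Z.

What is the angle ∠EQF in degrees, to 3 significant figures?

32.1°

The virtual corner opposite Z is at (-58.4, 41.8). A1 meets TQ tangentially, so PQ is at right angles to TQ and the tangent condition forces PE to be normal to EF, with radius 13.4, so the center P sits 13.4 in from both sides at P = (-45.0, 28.4). That places the tangent points at Q = (-58.4, 28.4) on TQ and E = (-45.0, 41.8) on EF. Then cos ∠EQF = QE·QF / (|QE||QF|), giving 32.1°.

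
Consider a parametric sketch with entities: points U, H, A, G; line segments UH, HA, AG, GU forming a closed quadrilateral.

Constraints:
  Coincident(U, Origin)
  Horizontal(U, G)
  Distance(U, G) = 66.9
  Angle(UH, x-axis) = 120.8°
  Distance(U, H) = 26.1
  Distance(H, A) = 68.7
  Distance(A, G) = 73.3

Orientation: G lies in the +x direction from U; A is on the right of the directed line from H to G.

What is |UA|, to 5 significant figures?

43.678

Checks: UH at 120.8° ✓; |HA| = 68.70 ✓; |AG| = 73.30 ✓.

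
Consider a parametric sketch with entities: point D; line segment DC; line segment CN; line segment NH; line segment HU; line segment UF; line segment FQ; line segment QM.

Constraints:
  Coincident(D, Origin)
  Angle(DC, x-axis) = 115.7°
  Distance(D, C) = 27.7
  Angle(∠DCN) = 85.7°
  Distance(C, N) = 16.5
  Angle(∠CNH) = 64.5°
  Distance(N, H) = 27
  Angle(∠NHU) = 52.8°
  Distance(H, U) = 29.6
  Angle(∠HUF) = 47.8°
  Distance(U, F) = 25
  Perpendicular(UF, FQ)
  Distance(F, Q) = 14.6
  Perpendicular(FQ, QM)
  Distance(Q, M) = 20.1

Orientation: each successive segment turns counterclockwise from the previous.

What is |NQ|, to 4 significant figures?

19.21

∠HUF = 47.8° gives UF at -135.1° from the x-axis; with |UF| = 25.0, F = (-23.15, 13.34). UF ⟂ FQ, so FQ runs at -45.10°; with |FQ| = 14.6, Q = (-12.85, 2.995). Then |NQ| = |Q − N| = 19.21.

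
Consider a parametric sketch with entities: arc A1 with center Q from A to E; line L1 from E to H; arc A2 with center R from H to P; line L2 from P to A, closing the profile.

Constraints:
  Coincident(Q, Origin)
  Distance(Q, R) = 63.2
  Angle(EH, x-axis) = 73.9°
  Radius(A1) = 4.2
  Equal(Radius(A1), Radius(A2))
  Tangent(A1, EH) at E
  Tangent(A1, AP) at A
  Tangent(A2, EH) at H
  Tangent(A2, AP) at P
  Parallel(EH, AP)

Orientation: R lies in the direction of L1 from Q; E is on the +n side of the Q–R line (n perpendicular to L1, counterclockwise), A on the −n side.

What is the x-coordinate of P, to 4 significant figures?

21.56

Tangency of A1 to both parallel lines with radius 4.2 puts E and A at Q ± 4.2·n: E = (-4.035, 1.165), A = (4.035, -1.165). Equal radii place H and P the same way about R: H = R + 4.2·n = (13.49, 61.89), P = R − 4.2·n = (21.56, 59.56). So P.x = 21.56.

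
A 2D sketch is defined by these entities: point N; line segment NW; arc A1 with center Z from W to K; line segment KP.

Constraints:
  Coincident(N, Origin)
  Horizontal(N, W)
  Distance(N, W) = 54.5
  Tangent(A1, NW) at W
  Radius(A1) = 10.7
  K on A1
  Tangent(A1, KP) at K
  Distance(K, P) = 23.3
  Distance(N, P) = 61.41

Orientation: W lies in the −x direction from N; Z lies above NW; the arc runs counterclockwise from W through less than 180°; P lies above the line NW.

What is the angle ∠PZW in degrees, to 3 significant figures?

169°

Checks: |ZK| = 10.70 ✓; ∠(ZK, KP) = 90.00° ✓; |KP| = 23.30 ✓; |NP| = 61.41 ✓.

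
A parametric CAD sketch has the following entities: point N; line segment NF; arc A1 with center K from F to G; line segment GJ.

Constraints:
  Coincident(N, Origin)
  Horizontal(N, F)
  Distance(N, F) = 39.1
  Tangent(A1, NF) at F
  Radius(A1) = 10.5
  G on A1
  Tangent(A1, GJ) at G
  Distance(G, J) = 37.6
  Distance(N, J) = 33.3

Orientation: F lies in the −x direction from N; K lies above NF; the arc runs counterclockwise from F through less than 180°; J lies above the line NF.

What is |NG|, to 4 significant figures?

31.28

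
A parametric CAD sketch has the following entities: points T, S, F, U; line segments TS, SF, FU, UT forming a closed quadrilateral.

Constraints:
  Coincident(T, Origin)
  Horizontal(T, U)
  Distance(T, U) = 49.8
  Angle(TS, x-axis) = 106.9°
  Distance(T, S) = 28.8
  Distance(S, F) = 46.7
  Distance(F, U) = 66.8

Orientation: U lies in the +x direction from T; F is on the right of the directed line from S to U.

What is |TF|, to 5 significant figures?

23.599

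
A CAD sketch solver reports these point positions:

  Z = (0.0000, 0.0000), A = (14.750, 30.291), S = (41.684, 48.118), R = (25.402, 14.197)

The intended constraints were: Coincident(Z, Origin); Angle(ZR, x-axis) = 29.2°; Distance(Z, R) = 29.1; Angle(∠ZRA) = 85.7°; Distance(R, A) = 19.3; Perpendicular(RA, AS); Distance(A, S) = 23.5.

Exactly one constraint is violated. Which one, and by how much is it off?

Distance(A, S) = 23.5 — off by 8.80.

Z = (0.00, 0.00) ✓; ZR at 29.20° ✓; |ZR| = 29.10 ✓; ∠ZRA = 85.70° ✓; |RA| = 19.30 ✓; ∠(RA, AS) = 90.00° ✓; |AS| = 32.30 ✗.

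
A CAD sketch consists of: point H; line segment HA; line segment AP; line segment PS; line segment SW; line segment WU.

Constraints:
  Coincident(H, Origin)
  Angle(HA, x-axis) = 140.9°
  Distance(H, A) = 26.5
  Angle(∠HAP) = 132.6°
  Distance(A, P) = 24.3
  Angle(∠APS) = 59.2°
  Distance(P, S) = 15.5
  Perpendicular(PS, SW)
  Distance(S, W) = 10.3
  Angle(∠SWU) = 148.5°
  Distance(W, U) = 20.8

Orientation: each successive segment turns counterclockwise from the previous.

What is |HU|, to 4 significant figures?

33.80

H is at the origin; HA runs at 140.9° with length 26.5, so A = (-20.57, 16.71). ∠HAP = 132.6° gives AP at -171.7° from the x-axis; with |AP| = 24.3, P = (-44.61, 13.21). ∠APS = 59.2° gives PS at -50.90° from the x-axis; with |PS| = 15.5, S = (-34.84, 1.176). The perpendicularity gives SW at right angles to PS, so SW runs at 39.10°; with |SW| = 10.3, W = (-26.84, 7.672). ∠SWU = 148.5° gives WU at 70.60° from the x-axis; with |WU| = 20.8, U = (-19.93, 27.29). Then |HU| = |U − H| = 33.80.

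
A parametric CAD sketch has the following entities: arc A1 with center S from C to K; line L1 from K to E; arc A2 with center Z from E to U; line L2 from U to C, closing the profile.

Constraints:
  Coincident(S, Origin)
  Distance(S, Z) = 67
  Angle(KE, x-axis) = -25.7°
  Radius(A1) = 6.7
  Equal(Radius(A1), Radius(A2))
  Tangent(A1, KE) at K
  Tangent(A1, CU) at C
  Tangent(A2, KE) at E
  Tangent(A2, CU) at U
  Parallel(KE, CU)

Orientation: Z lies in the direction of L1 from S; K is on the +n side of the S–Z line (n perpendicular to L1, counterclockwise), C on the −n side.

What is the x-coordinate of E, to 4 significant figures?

63.28

The slot axis is L1's direction at -25.7°, so u = (cos -25.7°, sin -25.7°) = (0.9011, -0.4337) and n = (−sin -25.7°, cos -25.7°) = (0.4337, 0.9011). S is at the origin and Z lies 67.0 along u from S, so Z = 67.0·u = (60.37, -29.06). Tangency of A1 to both parallel lines with radius 6.7 puts K and C at S ± 6.7·n: K = (2.906, 6.037), C = (-2.906, -6.037). Equal radii place E and U the same way about Z: E = Z + 6.7·n = (63.28, -23.02), U = Z − 6.7·n = (57.47, -35.09). So E.x = 63.28.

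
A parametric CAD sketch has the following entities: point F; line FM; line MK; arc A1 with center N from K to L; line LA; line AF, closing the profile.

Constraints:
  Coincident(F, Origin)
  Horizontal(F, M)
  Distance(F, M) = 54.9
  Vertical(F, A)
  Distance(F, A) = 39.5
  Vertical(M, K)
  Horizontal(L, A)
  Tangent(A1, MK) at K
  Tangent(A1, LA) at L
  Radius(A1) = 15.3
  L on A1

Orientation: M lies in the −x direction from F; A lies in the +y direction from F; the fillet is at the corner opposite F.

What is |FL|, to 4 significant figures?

55.93

F is at the origin; F and M share the same y with |FM| = 54.9 and M on the −x side, so M = (-54.90, 0.000). FA is vertical with |FA| = 39.5 and A on the +y side, so A = (0.000, 39.50). The virtual corner opposite F is at (-54.90, 39.50). Tangency of A1 to MK means the radius NK is perpendicular to MK and the tangent condition forces NL to be normal to LA, with radius 15.3, so the center N sits 15.3 in from both sides at N = (-39.60, 24.20). That places the tangent points at K = (-54.90, 24.20) on MK and L = (-39.60, 39.50) on LA. Then |FL| = |L − F| = 55.93.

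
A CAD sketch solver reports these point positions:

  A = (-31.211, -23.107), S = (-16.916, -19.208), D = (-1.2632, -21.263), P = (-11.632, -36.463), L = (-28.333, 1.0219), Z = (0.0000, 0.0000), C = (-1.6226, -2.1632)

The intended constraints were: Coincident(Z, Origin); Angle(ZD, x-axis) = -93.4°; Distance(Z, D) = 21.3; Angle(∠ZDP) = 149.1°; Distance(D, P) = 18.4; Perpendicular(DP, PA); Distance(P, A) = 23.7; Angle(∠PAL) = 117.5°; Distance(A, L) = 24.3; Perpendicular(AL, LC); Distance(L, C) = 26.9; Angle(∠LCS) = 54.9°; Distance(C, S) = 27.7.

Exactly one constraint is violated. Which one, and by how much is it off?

Distance(C, S) = 27.7 — off by 4.80.

Z = (0.00, 0.00) ✓; ZD at -93.40° ✓; |ZD| = 21.30 ✓; ∠ZDP = 149.1° ✓; |DP| = 18.40 ✓; ∠(DP, PA) = 90.00° ✓; |PA| = 23.70 ✓; ∠PAL = 117.5° ✓; |AL| = 24.30 ✓; ∠(AL, LC) = 90.00° ✓; |LC| = 26.90 ✓; ∠LCS = 54.90° ✓; |CS| = 22.90 ✗.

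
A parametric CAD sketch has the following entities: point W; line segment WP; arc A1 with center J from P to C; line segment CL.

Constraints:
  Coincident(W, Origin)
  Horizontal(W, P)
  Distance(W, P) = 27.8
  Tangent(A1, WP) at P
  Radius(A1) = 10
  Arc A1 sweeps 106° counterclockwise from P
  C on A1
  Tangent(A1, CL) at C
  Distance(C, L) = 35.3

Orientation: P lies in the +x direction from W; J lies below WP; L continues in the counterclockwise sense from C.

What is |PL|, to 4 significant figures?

46.69

On A1, P sits at bearing 90° from J; a 106° counterclockwise sweep puts C at bearing 196°, so C = J + 10.0·(cos 196°, sin 196°) = (18.19, -12.76). Tangency of A1 to CL means the radius JC is perpendicular to CL, so CL runs along (−sin 196°, cos 196°); with |CL| = 35.3, L = (27.92, -46.69). Then |PL| = |L − P| = 46.69.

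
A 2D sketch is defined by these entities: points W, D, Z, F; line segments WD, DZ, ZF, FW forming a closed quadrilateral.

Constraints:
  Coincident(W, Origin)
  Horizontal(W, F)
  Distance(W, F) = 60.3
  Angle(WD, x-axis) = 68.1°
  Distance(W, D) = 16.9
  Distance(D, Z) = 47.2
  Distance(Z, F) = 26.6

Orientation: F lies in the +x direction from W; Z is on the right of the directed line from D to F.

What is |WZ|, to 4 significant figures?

43.65

W is at the origin; W and F share the same y with |WF| = 60.3 and F in +x, so F = (60.3, 0). WD runs at 68.1° with |WD| = 16.9, so D = (6.303, 15.68). Z is determined by |DZ| = 47.2 and |ZF| = 26.6 together: it lies at the intersection of circle(D, 47.2) and circle(F, 26.6). With |DF| = 56.23, the foot of the radical line on DF is 41.63 from D and the perpendicular offset is √(47.2² − 41.63²) = 22.24. Taking the right-of-DF solution: Z = (40.08, -17.29).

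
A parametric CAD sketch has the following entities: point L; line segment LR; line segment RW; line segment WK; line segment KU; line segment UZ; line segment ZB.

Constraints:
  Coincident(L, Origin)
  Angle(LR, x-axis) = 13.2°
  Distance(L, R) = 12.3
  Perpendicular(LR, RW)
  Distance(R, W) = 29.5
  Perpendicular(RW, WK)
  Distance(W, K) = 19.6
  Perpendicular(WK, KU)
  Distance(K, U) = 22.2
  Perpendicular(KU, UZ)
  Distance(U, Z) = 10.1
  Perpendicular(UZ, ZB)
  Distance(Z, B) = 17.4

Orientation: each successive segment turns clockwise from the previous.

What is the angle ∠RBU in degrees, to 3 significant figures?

51.2°

L is at the origin; LR runs at 13.2° with length 12.3, so R = (12.0, 2.81). The perpendicularity gives RW at right angles to LR, so RW runs at -76.8°; with |RW| = 29.5, W = (18.7, -25.9). RW is perpendicular to WK, so WK runs at -167°; with |WK| = 19.6, K = (-0.371, -30.4). The perpendicularity gives KU at right angles to WK, so KU runs at 103°; with |KU| = 22.2, U = (-5.44, -8.77). The perpendicularity gives UZ at right angles to KU, so UZ runs at 13.2°; with |UZ| = 10.1, Z = (4.39, -6.47). UZ is perpendicular to ZB, so ZB runs at -76.8°; with |ZB| = 17.4, B = (8.37, -23.4). Then cos ∠RBU = BR·BU / (|BR||BU|), giving 51.2°.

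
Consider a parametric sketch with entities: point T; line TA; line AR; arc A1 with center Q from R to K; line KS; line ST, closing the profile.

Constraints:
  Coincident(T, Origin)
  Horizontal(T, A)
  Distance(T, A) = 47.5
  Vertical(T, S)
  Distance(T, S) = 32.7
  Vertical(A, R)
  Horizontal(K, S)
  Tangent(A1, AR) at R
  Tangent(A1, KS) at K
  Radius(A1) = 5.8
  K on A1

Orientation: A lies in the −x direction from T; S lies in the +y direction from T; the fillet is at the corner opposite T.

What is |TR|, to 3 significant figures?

54.6

The virtual corner opposite T is at (-47.5, 32.7). Tangency of A1 to AR means the radius QR is perpendicular to AR and tangency of A1 to KS means the radius QK is perpendicular to KS, with radius 5.8, so the center Q sits 5.8 in from both sides at Q = (-41.7, 26.9). That places the tangent points at R = (-47.5, 26.9) on AR and K = (-41.7, 32.7) on KS. Then |TR| = |R − T| = 54.6.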